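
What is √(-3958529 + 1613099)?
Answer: I*√2345430 ≈ 1531.5*I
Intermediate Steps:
√(-3958529 + 1613099) = √(-2345430) = I*√2345430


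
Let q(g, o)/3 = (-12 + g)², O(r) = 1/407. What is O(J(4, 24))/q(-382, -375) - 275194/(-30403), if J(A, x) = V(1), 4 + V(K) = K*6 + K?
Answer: 52161139302667/5762680571868 ≈ 9.0515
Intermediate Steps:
V(K) = -4 + 7*K (V(K) = -4 + (K*6 + K) = -4 + (6*K + K) = -4 + 7*K)
J(A, x) = 3 (J(A, x) = -4 + 7*1 = -4 + 7 = 3)
O(r) = 1/407
q(g, o) = 3*(-12 + g)²
O(J(4, 24))/q(-382, -375) - 275194/(-30403) = 1/(407*((3*(-12 - 382)²))) - 275194/(-30403) = 1/(407*((3*(-394)²))) - 275194*(-1/30403) = 1/(407*((3*155236))) + 275194/30403 = (1/407)/465708 + 275194/30403 = (1/407)*(1/465708) + 275194/30403 = 1/189543156 + 275194/30403 = 52161139302667/5762680571868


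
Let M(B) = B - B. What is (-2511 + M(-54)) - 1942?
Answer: -4453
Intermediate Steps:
M(B) = 0
(-2511 + M(-54)) - 1942 = (-2511 + 0) - 1942 = -2511 - 1942 = -4453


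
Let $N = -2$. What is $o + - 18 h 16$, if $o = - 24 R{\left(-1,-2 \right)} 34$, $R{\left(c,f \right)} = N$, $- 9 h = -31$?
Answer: $640$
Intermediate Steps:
$h = \frac{31}{9}$ ($h = \left(- \frac{1}{9}\right) \left(-31\right) = \frac{31}{9} \approx 3.4444$)
$R{\left(c,f \right)} = -2$
$o = 1632$ ($o = \left(-24\right) \left(-2\right) 34 = 48 \cdot 34 = 1632$)
$o + - 18 h 16 = 1632 + \left(-18\right) \frac{31}{9} \cdot 16 = 1632 - 992 = 640$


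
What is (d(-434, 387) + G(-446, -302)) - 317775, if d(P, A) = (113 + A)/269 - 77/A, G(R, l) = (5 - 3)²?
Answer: -33080741626/104103 ≈ -3.1777e+5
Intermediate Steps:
G(R, l) = 4 (G(R, l) = 2² = 4)
d(P, A) = 113/269 - 77/A + A/269 (d(P, A) = (113 + A)*(1/269) - 77/A = (113/269 + A/269) - 77/A = 113/269 - 77/A + A/269)
(d(-434, 387) + G(-446, -302)) - 317775 = ((1/269)*(-20713 + 387*(113 + 387))/387 + 4) - 317775 = ((1/269)*(1/387)*(-20713 + 387*500) + 4) - 317775 = ((1/269)*(1/387)*(-20713 + 193500) + 4) - 317775 = ((1/269)*(1/387)*172787 + 4) - 317775 = (172787/104103 + 4) - 317775 = 589199/104103 - 317775 = -33080741626/104103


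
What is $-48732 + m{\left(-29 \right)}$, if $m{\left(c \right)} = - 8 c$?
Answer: $-48500$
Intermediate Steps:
$-48732 + m{\left(-29 \right)} = -48732 - -232 = -48732 + 232 = -48500$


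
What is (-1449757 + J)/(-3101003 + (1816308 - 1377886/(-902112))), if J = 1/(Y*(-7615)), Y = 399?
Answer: 662288520179600992/586883000980410715 ≈ 1.1285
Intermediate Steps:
J = -1/3038385 (J = 1/(399*(-7615)) = 1/(-3038385) = -1/3038385 ≈ -3.2912e-7)
(-1449757 + J)/(-3101003 + (1816308 - 1377886/(-902112))) = (-1449757 - 1/3038385)/(-3101003 + (1816308 - 1377886/(-902112))) = -4404919922446/(3038385*(-3101003 + (1816308 - 1377886*(-1)/902112))) = -4404919922446/(3038385*(-3101003 + (1816308 - 1*(-688943/451056)))) = -4404919922446/(3038385*(-3101003 + (1816308 + 688943/451056))) = -4404919922446/(3038385*(-3101003 + 819257310191/451056)) = -4404919922446/(3038385*(-579468698977/451056)) = -4404919922446/3038385*(-451056/579468698977) = 662288520179600992/586883000980410715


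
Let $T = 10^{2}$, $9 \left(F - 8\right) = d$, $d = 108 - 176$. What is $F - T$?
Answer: $- \frac{896}{9} \approx -99.556$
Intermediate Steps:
$d = -68$ ($d = 108 - 176 = -68$)
$F = \frac{4}{9}$ ($F = 8 + \frac{1}{9} \left(-68\right) = 8 - \frac{68}{9} = \frac{4}{9} \approx 0.44444$)
$T = 100$
$F - T = \frac{4}{9} - 100 = - \frac{896}{9}$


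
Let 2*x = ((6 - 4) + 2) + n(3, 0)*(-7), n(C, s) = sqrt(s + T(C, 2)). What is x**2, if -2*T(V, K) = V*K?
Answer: (4 - 7*I*sqrt(3))**2/4 ≈ -32.75 - 24.249*I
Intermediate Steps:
T(V, K) = -K*V/2 (T(V, K) = -V*K/2 = -K*V/2)
n(C, s) = sqrt(s - C) (n(C, s) = sqrt(s - 1/2*2*C) = sqrt(s - C))
x = 2 - 7*I*sqrt(3)/2 (x = (((6 - 4) + 2) + sqrt(0 - 1*3)*(-7))/2 = ((2 + 2) + sqrt(0 - 3)*(-7))/2 = (4 + sqrt(-3)*(-7))/2 = (4 + (I*sqrt(3))*(-7))/2 = (4 - 7*I*sqrt(3))/2 = 2 - 7*I*sqrt(3)/2 ≈ 2.0 - 6.0622*I)
x**2 = (2 - 7*I*sqrt(3)/2)**2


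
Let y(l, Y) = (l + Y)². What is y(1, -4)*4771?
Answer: 42939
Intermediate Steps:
y(l, Y) = (Y + l)²
y(1, -4)*4771 = (-4 + 1)²*4771 = (-3)²*4771 = 9*4771 = 42939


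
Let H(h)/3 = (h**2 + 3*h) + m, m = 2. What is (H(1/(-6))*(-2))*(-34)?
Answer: 935/3 ≈ 311.67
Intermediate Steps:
H(h) = 6 + 3*h**2 + 9*h (H(h) = 3*((h**2 + 3*h) + 2) = 3*(2 + h**2 + 3*h) = 6 + 3*h**2 + 9*h)
(H(1/(-6))*(-2))*(-34) = ((6 + 3*(1/(-6))**2 + 9/(-6))*(-2))*(-34) = ((6 + 3*(-1/6)**2 + 9*(-1/6))*(-2))*(-34) = ((6 + 3*(1/36) - 3/2)*(-2))*(-34) = ((6 + 1/12 - 3/2)*(-2))*(-34) = ((55/12)*(-2))*(-34) = -55/6*(-34) = 935/3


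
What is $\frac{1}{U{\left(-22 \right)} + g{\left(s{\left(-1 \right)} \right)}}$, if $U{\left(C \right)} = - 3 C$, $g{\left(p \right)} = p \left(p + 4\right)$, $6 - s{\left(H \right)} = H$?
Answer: $\frac{1}{143} \approx 0.006993$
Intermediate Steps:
$s{\left(H \right)} = 6 - H$
$g{\left(p \right)} = p \left(4 + p\right)$
$\frac{1}{U{\left(-22 \right)} + g{\left(s{\left(-1 \right)} \right)}} = \frac{1}{\left(-3\right) \left(-22\right) + \left(6 - -1\right) \left(4 + \left(6 - -1\right)\right)} = \frac{1}{66 + \left(6 + 1\right) \left(4 + \left(6 + 1\right)\right)} = \frac{1}{66 + 7 \left(4 + 7\right)} = \frac{1}{66 + 7 \cdot 11} = \frac{1}{66 + 77} = \frac{1}{143}$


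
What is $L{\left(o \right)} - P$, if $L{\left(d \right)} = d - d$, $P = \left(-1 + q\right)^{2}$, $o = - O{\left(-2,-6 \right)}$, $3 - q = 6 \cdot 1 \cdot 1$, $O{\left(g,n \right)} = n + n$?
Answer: $-16$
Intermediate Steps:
$O{\left(g,n \right)} = 2 n$
$q = -3$ ($q = 3 - 6 \cdot 1 \cdot 1 = 3 - 6 \cdot 1 = 3 - 6 = -3$)
$o = 12$ ($o = - 2 \left(-6\right) = \left(-1\right) \left(-12\right) = 12$)
$P = 16$ ($P = \left(-1 - 3\right)^{2} = \left(-4\right)^{2} = 16$)
$L{\left(d \right)} = 0$
$L{\left(o \right)} - P = 0 - 16 = -16$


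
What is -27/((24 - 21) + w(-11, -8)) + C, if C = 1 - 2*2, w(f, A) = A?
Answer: 12/5 ≈ 2.4000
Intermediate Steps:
C = -3 (C = 1 - 4 = -3)
-27/((24 - 21) + w(-11, -8)) + C = -27/((24 - 21) - 8) - 3 = -27/(3 - 8) - 3 = -27/(-5) - 3 = -⅕*(-27) - 3 = 27/5 - 3 = 12/5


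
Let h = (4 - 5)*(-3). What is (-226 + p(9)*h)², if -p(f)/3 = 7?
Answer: 83521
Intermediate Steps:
p(f) = -21 (p(f) = -3*7 = -21)
h = 3 (h = -1*(-3) = 3)
(-226 + p(9)*h)² = (-226 - 21*3)² = (-226 - 63)² = (-289)² = 83521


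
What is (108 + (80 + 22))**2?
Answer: 44100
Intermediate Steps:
(108 + (80 + 22))**2 = (108 + 102)**2 = 210**2 = 44100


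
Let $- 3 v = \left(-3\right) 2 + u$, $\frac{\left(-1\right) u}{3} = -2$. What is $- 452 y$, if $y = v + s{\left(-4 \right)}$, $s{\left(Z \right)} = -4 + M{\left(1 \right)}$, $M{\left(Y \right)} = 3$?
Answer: $452$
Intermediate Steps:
$u = 6$ ($u = \left(-3\right) \left(-2\right) = 6$)
$v = 0$ ($v = - \frac{\left(-3\right) 2 + 6}{3} = - \frac{-6 + 6}{3} = \left(- \frac{1}{3}\right) 0 = 0$)
$s{\left(Z \right)} = -1$ ($s{\left(Z \right)} = -4 + 3 = -1$)
$y = -1$ ($y = 0 - 1 = -1$)
$- 452 y = \left(-452\right) \left(-1\right) = 452$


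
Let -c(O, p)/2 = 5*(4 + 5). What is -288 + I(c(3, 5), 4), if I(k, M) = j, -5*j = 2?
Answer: -1442/5 ≈ -288.40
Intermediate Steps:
c(O, p) = -90 (c(O, p) = -10*(4 + 5) = -10*9 = -2*45 = -90)
j = -⅖ (j = -⅕*2 = -⅖ ≈ -0.40000)
I(k, M) = -⅖
-288 + I(c(3, 5), 4) = -288 - ⅖ = -1442/5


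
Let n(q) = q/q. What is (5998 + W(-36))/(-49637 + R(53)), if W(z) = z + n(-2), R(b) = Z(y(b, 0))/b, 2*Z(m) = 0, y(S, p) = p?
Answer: -5963/49637 ≈ -0.12013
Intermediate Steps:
n(q) = 1
Z(m) = 0 (Z(m) = (½)*0 = 0)
R(b) = 0 (R(b) = 0/b = 0)
W(z) = 1 + z (W(z) = z + 1 = 1 + z)
(5998 + W(-36))/(-49637 + R(53)) = (5998 + (1 - 36))/(-49637 + 0) = (5998 - 35)/(-49637) = 5963*(-1/49637) = -5963/49637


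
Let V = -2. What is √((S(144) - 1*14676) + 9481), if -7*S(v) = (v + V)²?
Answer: 3*I*√43967/7 ≈ 89.864*I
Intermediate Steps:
S(v) = -(-2 + v)²/7 (S(v) = -(v - 2)²/7 = -(-2 + v)²/7)
√((S(144) - 1*14676) + 9481) = √((-(-2 + 144)²/7 - 1*14676) + 9481) = √((-⅐*142² - 14676) + 9481) = √((-⅐*20164 - 14676) + 9481) = √((-20164/7 - 14676) + 9481) = √(-122896/7 + 9481) = √(-56529/7) = 3*I*√43967/7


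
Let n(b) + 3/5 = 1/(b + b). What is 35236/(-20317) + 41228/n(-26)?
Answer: -217789284756/3271037 ≈ -66581.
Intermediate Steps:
n(b) = -3/5 + 1/(2*b) (n(b) = -3/5 + 1/(b + b) = -3/5 + 1/(2*b))
35236/(-20317) + 41228/n(-26) = 35236/(-20317) + 41228/(((1/10)*(5 - 6*(-26))/(-26))) = 35236*(-1/20317) + 41228/(((1/10)*(-1/26)*(5 + 156))) = -35236/20317 + 41228/(((1/10)*(-1/26)*161)) = -35236/20317 + 41228/(-161/260) = -35236/20317 + 41228*(-260/161) = -35236/20317 - 10719280/161 = -217789284756/3271037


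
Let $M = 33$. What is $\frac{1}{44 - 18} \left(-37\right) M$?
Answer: $- \frac{1221}{26} \approx -46.962$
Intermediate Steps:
$\frac{1}{44 - 18} \left(-37\right) M = \frac{1}{44 - 18} \left(-37\right) 33 = \frac{1}{26} \left(-37\right) 33 = \left(- \frac{37}{26}\right) 33 = - \frac{1221}{26}$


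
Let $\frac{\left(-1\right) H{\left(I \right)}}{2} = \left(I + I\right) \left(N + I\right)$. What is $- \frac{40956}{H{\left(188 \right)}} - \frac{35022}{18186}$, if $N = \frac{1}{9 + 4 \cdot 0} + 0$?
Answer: $- \frac{1578514027}{964718804} \approx -1.6362$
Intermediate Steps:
$N = \frac{1}{9}$ ($N = \frac{1}{9 + 0} + 0 = \frac{1}{9} + 0 = \frac{1}{9} \approx 0.11111$)
$H{\left(I \right)} = - 4 I \left(\frac{1}{9} + I\right)$ ($H{\left(I \right)} = - 2 \left(I + I\right) \left(\frac{1}{9} + I\right) = - 2 \cdot 2 I \left(\frac{1}{9} + I\right) = - 4 I \left(\frac{1}{9} + I\right)$)
$- \frac{40956}{H{\left(188 \right)}} - \frac{35022}{18186} = - \frac{40956}{\left(- \frac{4}{9}\right) 188 \left(1 + 9 \cdot 188\right)} - \frac{35022}{18186} = - \frac{40956}{\left(- \frac{4}{9}\right) 188 \left(1 + 1692\right)} - \frac{5837}{3031} = - \frac{40956}{\left(- \frac{4}{9}\right) 188 \cdot 1693} - \frac{5837}{3031} = - \frac{40956}{- \frac{1273136}{9}} - \frac{5837}{3031} = \left(-40956\right) \left(- \frac{9}{1273136}\right) - \frac{5837}{3031} = \frac{92151}{318284} - \frac{5837}{3031} = - \frac{1578514027}{964718804}$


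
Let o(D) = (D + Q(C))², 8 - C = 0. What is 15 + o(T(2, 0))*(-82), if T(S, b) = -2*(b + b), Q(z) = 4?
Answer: -1297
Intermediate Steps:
C = 8 (C = 8 - 1*0 = 8 + 0 = 8)
T(S, b) = -4*b
o(D) = (4 + D)² (o(D) = (D + 4)² = (4 + D)²)
15 + o(T(2, 0))*(-82) = 15 + (4 - 4*0)²*(-82) = 15 + (4 + 0)²*(-82) = 15 + 4²*(-82) = 15 + 16*(-82) = 15 - 1312 = -1297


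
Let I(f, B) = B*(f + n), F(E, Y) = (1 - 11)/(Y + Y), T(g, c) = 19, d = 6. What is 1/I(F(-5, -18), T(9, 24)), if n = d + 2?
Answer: 18/2831 ≈ 0.0063582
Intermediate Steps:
n = 8 (n = 6 + 2 = 8)
F(E, Y) = -5/Y (F(E, Y) = -10*1/(2*Y) = -5/Y)
I(f, B) = B*(8 + f) (I(f, B) = B*(f + 8) = B*(8 + f))
1/I(F(-5, -18), T(9, 24)) = 1/(19*(8 - 5/(-18))) = 1/(19*(8 - 5*(-1/18))) = 1/(19*(8 + 5/18)) = 1/(19*(149/18)) = 1/(2831/18) = 18/2831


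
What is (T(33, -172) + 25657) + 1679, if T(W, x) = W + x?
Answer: 27197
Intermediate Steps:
(T(33, -172) + 25657) + 1679 = ((33 - 172) + 25657) + 1679 = (-139 + 25657) + 1679 = 25518 + 1679 = 27197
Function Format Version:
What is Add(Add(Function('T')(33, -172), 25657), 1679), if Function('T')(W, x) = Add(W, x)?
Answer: 27197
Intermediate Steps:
Add(Add(Function('T')(33, -172), 25657), 1679) = Add(Add(Add(33, -172), 25657), 1679) = Add(Add(-139, 25657), 1679) = Add(25518, 1679) = 27197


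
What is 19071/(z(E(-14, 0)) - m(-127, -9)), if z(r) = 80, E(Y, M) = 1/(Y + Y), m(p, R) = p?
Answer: 2119/23 ≈ 92.130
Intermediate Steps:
E(Y, M) = 1/(2*Y)
19071/(z(E(-14, 0)) - m(-127, -9)) = 19071/(80 - 1*(-127)) = 19071/(80 + 127) = 19071/207 = 19071*(1/207) = 2119/23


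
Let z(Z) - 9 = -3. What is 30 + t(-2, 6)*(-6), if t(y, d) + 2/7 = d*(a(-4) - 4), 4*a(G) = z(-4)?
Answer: 852/7 ≈ 121.71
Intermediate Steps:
z(Z) = 6 (z(Z) = 9 - 3 = 6)
a(G) = 3/2 (a(G) = (1/4)*6 = 3/2)
t(y, d) = -2/7 - 5*d/2 (t(y, d) = -2/7 + d*(3/2 - 4) = -2/7 + d*(-5/2) = -2/7 - 5*d/2)
30 + t(-2, 6)*(-6) = 30 + (-2/7 - 5/2*6)*(-6) = 30 + (-2/7 - 15)*(-6) = 30 - 107/7*(-6) = 30 + 642/7 = 852/7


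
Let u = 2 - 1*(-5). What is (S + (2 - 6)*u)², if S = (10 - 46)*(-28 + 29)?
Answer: 4096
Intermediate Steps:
u = 7 (u = 2 + 5 = 7)
S = -36 (S = -36*1 = -36)
(S + (2 - 6)*u)² = (-36 + (2 - 6)*7)² = (-36 - 4*7)² = (-36 - 28)² = (-64)² = 4096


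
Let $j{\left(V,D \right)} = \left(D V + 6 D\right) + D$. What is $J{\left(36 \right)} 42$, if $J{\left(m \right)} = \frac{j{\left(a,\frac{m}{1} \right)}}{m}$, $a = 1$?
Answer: $336$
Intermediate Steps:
$j{\left(V,D \right)} = 7 D + D V$ ($j{\left(V,D \right)} = \left(6 D + D V\right) + D = 7 D + D V$)
$J{\left(m \right)} = 8$ ($J{\left(m \right)} = \frac{\frac{m}{1} \left(7 + 1\right)}{m} = \frac{m 1 \cdot 8}{m} = \frac{m 8}{m} = \frac{8 m}{m} = 8$)
$J{\left(36 \right)} 42 = 8 \cdot 42 = 336$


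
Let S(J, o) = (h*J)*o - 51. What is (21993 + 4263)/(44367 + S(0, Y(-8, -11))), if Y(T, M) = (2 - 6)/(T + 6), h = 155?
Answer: 2188/3693 ≈ 0.59247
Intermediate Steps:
Y(T, M) = -4/(6 + T)
S(J, o) = -51 + 155*J*o (S(J, o) = (155*J)*o - 51 = 155*J*o - 51 = -51 + 155*J*o)
(21993 + 4263)/(44367 + S(0, Y(-8, -11))) = (21993 + 4263)/(44367 + (-51 + 155*0*(-4/(6 - 8)))) = 26256/(44367 + (-51 + 155*0*(-4/(-2)))) = 26256/(44367 + (-51 + 155*0*(-4*(-½)))) = 26256/(44367 + (-51 + 155*0*2)) = 26256/(44367 + (-51 + 0)) = 26256/(44367 - 51) = 26256/44316 = 26256*(1/44316) = 2188/3693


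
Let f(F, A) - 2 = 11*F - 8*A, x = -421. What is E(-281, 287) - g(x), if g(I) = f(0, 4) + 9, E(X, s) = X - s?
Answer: -547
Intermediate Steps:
f(F, A) = 2 - 8*A + 11*F (f(F, A) = 2 + (11*F - 8*A) = 2 + (-8*A + 11*F) = 2 - 8*A + 11*F)
g(I) = -21 (g(I) = (2 - 8*4 + 11*0) + 9 = (2 - 32 + 0) + 9 = -30 + 9 = -21)
E(-281, 287) - g(x) = (-281 - 1*287) - 1*(-21) = (-281 - 287) + 21 = -568 + 21 = -547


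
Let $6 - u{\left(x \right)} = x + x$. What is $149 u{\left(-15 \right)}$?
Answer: $5364$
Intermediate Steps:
$u{\left(x \right)} = 6 - 2 x$ ($u{\left(x \right)} = 6 - \left(x + x\right) = 6 - 2 x$)
$149 u{\left(-15 \right)} = 149 \left(6 - -30\right) = 149 \left(6 + 30\right) = 149 \cdot 36 = 5364$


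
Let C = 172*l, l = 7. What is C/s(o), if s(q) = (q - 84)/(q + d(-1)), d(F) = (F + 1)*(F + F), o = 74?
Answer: -44548/5 ≈ -8909.6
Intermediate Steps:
d(F) = 2*F*(1 + F) (d(F) = (1 + F)*(2*F) = 2*F*(1 + F))
C = 1204 (C = 172*7 = 1204)
s(q) = (-84 + q)/q (s(q) = (q - 84)/(q + 2*(-1)*(1 - 1)) = (-84 + q)/(q + 2*(-1)*0) = (-84 + q)/(q + 0) = (-84 + q)/q)
C/s(o) = 1204/(((-84 + 74)/74)) = 1204/(((1/74)*(-10))) = 1204/(-5/37) = 1204*(-37/5) = -44548/5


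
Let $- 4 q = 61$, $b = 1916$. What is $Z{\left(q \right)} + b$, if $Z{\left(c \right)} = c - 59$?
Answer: $\frac{7367}{4} \approx 1841.8$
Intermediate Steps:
$q = - \frac{61}{4}$ ($q = \left(- \frac{1}{4}\right) 61 = - \frac{61}{4} \approx -15.25$)
$Z{\left(c \right)} = -59 + c$
$Z{\left(q \right)} + b = \left(-59 - \frac{61}{4}\right) + 1916 = - \frac{297}{4} + 1916 = \frac{7367}{4}$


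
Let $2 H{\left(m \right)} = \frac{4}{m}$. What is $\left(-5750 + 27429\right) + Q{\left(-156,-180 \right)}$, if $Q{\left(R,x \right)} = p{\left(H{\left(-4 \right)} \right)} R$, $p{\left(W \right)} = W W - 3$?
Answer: $22108$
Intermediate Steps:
$H{\left(m \right)} = \frac{2}{m}$ ($H{\left(m \right)} = \frac{4 \frac{1}{m}}{2} = \frac{2}{m}$)
$p{\left(W \right)} = -3 + W^{2}$ ($p{\left(W \right)} = W^{2} - 3 = -3 + W^{2}$)
$Q{\left(R,x \right)} = - \frac{11 R}{4}$ ($Q{\left(R,x \right)} = \left(-3 + \left(\frac{2}{-4}\right)^{2}\right) R = \left(-3 + \left(2 \left(- \frac{1}{4}\right)\right)^{2}\right) R = \left(-3 + \left(- \frac{1}{2}\right)^{2}\right) R = \left(-3 + \frac{1}{4}\right) R = - \frac{11 R}{4}$)
$\left(-5750 + 27429\right) + Q{\left(-156,-180 \right)} = \left(-5750 + 27429\right) - -429 = 21679 + 429 = 22108$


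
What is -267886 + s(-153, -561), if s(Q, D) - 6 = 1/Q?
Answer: -40985641/153 ≈ -2.6788e+5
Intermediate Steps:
s(Q, D) = 6 + 1/Q
-267886 + s(-153, -561) = -267886 + (6 + 1/(-153)) = -267886 + (6 - 1/153) = -267886 + 917/153 = -40985641/153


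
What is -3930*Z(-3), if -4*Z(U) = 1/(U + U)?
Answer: -655/4 ≈ -163.75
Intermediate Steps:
Z(U) = -1/(8*U) (Z(U) = -1/(4*(U + U)) = -1/(2*U)/4 = -1/(8*U))
-3930*Z(-3) = -(-1965)/(4*(-3)) = -(-1965)*(-1)/(4*3) = -3930*1/24 = -655/4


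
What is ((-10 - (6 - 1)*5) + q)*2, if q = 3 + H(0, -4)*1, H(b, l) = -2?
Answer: -68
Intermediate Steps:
q = 1 (q = 3 - 2*1 = 3 - 2 = 1)
((-10 - (6 - 1)*5) + q)*2 = ((-10 - (6 - 1)*5) + 1)*2 = ((-10 - 5*5) + 1)*2 = ((-10 - 1*25) + 1)*2 = ((-10 - 25) + 1)*2 = (-35 + 1)*2 = -34*2 = -68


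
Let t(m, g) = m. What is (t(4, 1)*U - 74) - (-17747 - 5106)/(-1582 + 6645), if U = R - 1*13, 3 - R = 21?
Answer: -979621/5063 ≈ -193.49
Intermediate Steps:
R = -18 (R = 3 - 1*21 = 3 - 21 = -18)
U = -31 (U = -18 - 1*13 = -18 - 13 = -31)
(t(4, 1)*U - 74) - (-17747 - 5106)/(-1582 + 6645) = (4*(-31) - 74) - (-17747 - 5106)/(-1582 + 6645) = (-124 - 74) - (-22853)/5063 = -198 - (-22853)/5063 = -198 - 1*(-22853/5063) = -198 + 22853/5063 = -979621/5063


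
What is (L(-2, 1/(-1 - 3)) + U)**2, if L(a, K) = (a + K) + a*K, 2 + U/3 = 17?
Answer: 29929/16 ≈ 1870.6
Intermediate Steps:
U = 45 (U = -6 + 3*17 = -6 + 51 = 45)
L(a, K) = K + a + K*a (L(a, K) = (K + a) + K*a = K + a + K*a)
(L(-2, 1/(-1 - 3)) + U)**2 = ((1/(-1 - 3) - 2 - 2/(-1 - 3)) + 45)**2 = ((1/(-4) - 2 - 2/(-4)) + 45)**2 = ((-1/4 - 2 - 1/4*(-2)) + 45)**2 = ((-1/4 - 2 + 1/2) + 45)**2 = (-7/4 + 45)**2 = (173/4)**2 = 29929/16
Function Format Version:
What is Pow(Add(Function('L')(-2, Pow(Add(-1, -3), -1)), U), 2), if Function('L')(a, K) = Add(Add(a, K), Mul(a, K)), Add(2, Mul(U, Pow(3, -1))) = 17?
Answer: Rational(29929, 16) ≈ 1870.6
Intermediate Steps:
U = 45 (U = Add(-6, Mul(3, 17)) = Add(-6, 51) = 45)
Function('L')(a, K) = Add(K, a, Mul(K, a)) (Function('L')(a, K) = Add(Add(K, a), Mul(K, a)) = Add(K, a, Mul(K, a)))
Pow(Add(Function('L')(-2, Pow(Add(-1, -3), -1)), U), 2) = Pow(Add(Add(Pow(Add(-1, -3), -1), -2, Mul(Pow(Add(-1, -3), -1), -2)), 45), 2) = Pow(Add(Add(Pow(-4, -1), -2, Mul(Pow(-4, -1), -2)), 45), 2) = Pow(Add(Add(Rational(-1, 4), -2, Mul(Rational(-1, 4), -2)), 45), 2) = Pow(Add(Add(Rational(-1, 4), -2, Rational(1, 2)), 45), 2) = Pow(Add(Rational(-7, 4), 45), 2) = Pow(Rational(173, 4), 2) = Rational(29929, 16)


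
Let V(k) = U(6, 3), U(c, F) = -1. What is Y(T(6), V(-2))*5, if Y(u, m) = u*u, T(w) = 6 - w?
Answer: 0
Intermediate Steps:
V(k) = -1
Y(u, m) = u**2
Y(T(6), V(-2))*5 = (6 - 1*6)**2*5 = (6 - 6)**2*5 = 0**2*5 = 0*5 = 0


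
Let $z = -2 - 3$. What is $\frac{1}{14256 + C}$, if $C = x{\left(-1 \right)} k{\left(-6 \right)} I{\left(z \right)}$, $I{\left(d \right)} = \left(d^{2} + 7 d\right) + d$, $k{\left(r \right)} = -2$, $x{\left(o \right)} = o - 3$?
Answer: $\frac{1}{14136} \approx 7.0741 \cdot 10^{-5}$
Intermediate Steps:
$z = -5$
$x{\left(o \right)} = -3 + o$
$I{\left(d \right)} = d^{2} + 8 d$
$C = -120$ ($C = \left(-3 - 1\right) \left(-2\right) \left(- 5 \left(8 - 5\right)\right) = \left(-4\right) \left(-2\right) \left(\left(-5\right) 3\right) = 8 \left(-15\right) = -120$)
$\frac{1}{14256 + C} = \frac{1}{14256 - 120} = \frac{1}{14136}$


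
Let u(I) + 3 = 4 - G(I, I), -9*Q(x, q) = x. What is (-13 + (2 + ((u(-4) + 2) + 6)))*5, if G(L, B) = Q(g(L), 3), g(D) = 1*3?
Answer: -25/3 ≈ -8.3333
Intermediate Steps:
g(D) = 3
Q(x, q) = -x/9
G(L, B) = -⅓ (G(L, B) = -⅑*3 = -⅓)
u(I) = 4/3 (u(I) = -3 + (4 - 1*(-⅓)) = -3 + (4 + ⅓) = -3 + 13/3 = 4/3)
(-13 + (2 + ((u(-4) + 2) + 6)))*5 = (-13 + (2 + ((4/3 + 2) + 6)))*5 = (-13 + (2 + (10/3 + 6)))*5 = (-13 + (2 + 28/3))*5 = (-13 + 34/3)*5 = -5/3*5 = -25/3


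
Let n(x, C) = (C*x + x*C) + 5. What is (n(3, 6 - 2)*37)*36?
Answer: 38628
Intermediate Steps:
n(x, C) = 5 + 2*C*x (n(x, C) = (C*x + C*x) + 5 = 2*C*x + 5 = 5 + 2*C*x)
(n(3, 6 - 2)*37)*36 = ((5 + 2*(6 - 2)*3)*37)*36 = ((5 + 2*4*3)*37)*36 = ((5 + 24)*37)*36 = (29*37)*36 = 1073*36 = 38628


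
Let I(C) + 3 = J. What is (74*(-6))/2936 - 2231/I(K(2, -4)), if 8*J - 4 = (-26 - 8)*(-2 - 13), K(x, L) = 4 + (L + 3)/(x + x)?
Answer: -6577411/179830 ≈ -36.576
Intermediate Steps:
K(x, L) = 4 + (3 + L)/(2*x) (K(x, L) = 4 + (3 + L)/((2*x)) = 4 + (3 + L)*(1/(2*x)) = 4 + (3 + L)/(2*x))
J = 257/4 (J = ½ + ((-26 - 8)*(-2 - 13))/8 = ½ + (-34*(-15))/8 = ½ + (⅛)*510 = ½ + 255/4 = 257/4 ≈ 64.250)
I(C) = 245/4 (I(C) = -3 + 257/4 = 245/4)
(74*(-6))/2936 - 2231/I(K(2, -4)) = (74*(-6))/2936 - 2231/245/4 = -444*1/2936 - 2231*4/245 = -111/734 - 8924/245 = -6577411/179830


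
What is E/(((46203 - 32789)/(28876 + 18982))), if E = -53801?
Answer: -1287404129/6707 ≈ -1.9195e+5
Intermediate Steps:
E/(((46203 - 32789)/(28876 + 18982))) = -53801*(28876 + 18982)/(46203 - 32789) = -53801/(13414/47858) = -53801/(13414*(1/47858)) = -53801/6707/23929 = -53801*23929/6707 = -1287404129/6707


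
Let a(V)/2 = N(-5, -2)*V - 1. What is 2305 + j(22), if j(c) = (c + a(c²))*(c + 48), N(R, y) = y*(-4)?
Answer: 545785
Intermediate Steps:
N(R, y) = -4*y
a(V) = -2 + 16*V (a(V) = 2*((-4*(-2))*V - 1) = 2*(8*V - 1) = 2*(-1 + 8*V) = -2 + 16*V)
j(c) = (48 + c)*(-2 + c + 16*c²) (j(c) = (c + (-2 + 16*c²))*(c + 48) = (-2 + c + 16*c²)*(48 + c) = (48 + c)*(-2 + c + 16*c²))
2305 + j(22) = 2305 + (-96 + 16*22³ + 46*22 + 769*22²) = 2305 + (-96 + 16*10648 + 1012 + 769*484) = 2305 + (-96 + 170368 + 1012 + 372196) = 2305 + 543480 = 545785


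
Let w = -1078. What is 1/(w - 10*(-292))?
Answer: 1/1842 ≈ 0.00054289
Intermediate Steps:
1/(w - 10*(-292)) = 1/(-1078 - 10*(-292)) = 1/(-1078 + 2920) = 1/1842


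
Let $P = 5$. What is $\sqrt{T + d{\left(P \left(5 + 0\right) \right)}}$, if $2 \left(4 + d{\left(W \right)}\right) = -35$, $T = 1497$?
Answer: $\frac{\sqrt{5902}}{2} \approx 38.412$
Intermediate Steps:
$d{\left(W \right)} = - \frac{43}{2}$ ($d{\left(W \right)} = -4 + \frac{1}{2} \left(-35\right) = -4 - \frac{35}{2} = - \frac{43}{2}$)
$\sqrt{T + d{\left(P \left(5 + 0\right) \right)}} = \sqrt{1497 - \frac{43}{2}} = \sqrt{\frac{2951}{2}} = \frac{\sqrt{5902}}{2}$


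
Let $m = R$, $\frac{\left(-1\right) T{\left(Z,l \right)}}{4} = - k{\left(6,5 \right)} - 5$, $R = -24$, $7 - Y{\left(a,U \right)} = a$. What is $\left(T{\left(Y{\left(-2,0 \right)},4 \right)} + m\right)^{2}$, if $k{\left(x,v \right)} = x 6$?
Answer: $19600$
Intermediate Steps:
$Y{\left(a,U \right)} = 7 - a$
$k{\left(x,v \right)} = 6 x$
$T{\left(Z,l \right)} = 164$ ($T{\left(Z,l \right)} = - 4 \left(- 6 \cdot 6 - 5\right) = - 4 \left(\left(-1\right) 36 - 5\right) = - 4 \left(-36 - 5\right) = \left(-4\right) \left(-41\right) = 164$)
$m = -24$
$\left(T{\left(Y{\left(-2,0 \right)},4 \right)} + m\right)^{2} = \left(164 - 24\right)^{2} = 140^{2} = 19600$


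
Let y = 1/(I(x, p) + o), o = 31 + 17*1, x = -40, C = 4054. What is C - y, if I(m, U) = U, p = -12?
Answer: 145943/36 ≈ 4054.0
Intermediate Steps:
o = 48 (o = 31 + 17 = 48)
y = 1/36 (y = 1/(-12 + 48) = 1/36 ≈ 0.027778)
C - y = 4054 - 1*1/36 = 4054 - 1/36 = 145943/36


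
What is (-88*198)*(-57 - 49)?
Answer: 1846944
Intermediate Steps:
(-88*198)*(-57 - 49) = -17424*(-106) = 1846944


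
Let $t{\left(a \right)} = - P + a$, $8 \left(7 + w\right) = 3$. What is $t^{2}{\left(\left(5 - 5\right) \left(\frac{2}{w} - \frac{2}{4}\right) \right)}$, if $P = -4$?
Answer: $16$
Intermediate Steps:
$w = - \frac{53}{8}$ ($w = -7 + \frac{1}{8} \cdot 3 = -7 + \frac{3}{8} = - \frac{53}{8} \approx -6.625$)
$t{\left(a \right)} = 4 + a$ ($t{\left(a \right)} = \left(-1\right) \left(-4\right) + a = 4 + a$)
$t^{2}{\left(\left(5 - 5\right) \left(\frac{2}{w} - \frac{2}{4}\right) \right)} = \left(4 + \left(5 - 5\right) \left(\frac{2}{- \frac{53}{8}} - \frac{2}{4}\right)\right)^{2} = \left(4 + 0 \left(2 \left(- \frac{8}{53}\right) - \frac{1}{2}\right)\right)^{2} = \left(4 + 0 \left(- \frac{16}{53} - \frac{1}{2}\right)\right)^{2} = \left(4 + 0 \left(- \frac{85}{106}\right)\right)^{2} = \left(4 + 0\right)^{2} = 4^{2} = 16$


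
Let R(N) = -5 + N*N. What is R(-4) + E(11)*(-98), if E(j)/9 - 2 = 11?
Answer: -11455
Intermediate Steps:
E(j) = 117 (E(j) = 18 + 9*11 = 18 + 99 = 117)
R(N) = -5 + N²
R(-4) + E(11)*(-98) = (-5 + (-4)²) + 117*(-98) = (-5 + 16) - 11466 = 11 - 11466 = -11455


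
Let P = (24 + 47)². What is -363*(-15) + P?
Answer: 10486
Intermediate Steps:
P = 5041 (P = 71² = 5041)
-363*(-15) + P = -363*(-15) + 5041 = 5445 + 5041 = 10486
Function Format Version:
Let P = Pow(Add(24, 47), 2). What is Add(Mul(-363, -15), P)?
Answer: 10486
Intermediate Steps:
P = 5041 (P = Pow(71, 2) = 5041)
Add(Mul(-363, -15), P) = Add(Mul(-363, -15), 5041) = Add(5445, 5041) = 10486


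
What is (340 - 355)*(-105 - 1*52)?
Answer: 2355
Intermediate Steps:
(340 - 355)*(-105 - 1*52) = -15*(-105 - 52) = -15*(-157) = 2355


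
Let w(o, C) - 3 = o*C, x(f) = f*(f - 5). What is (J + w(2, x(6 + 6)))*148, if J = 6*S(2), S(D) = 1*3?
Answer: 27972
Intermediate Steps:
S(D) = 3
x(f) = f*(-5 + f)
w(o, C) = 3 + C*o (w(o, C) = 3 + o*C = 3 + C*o)
J = 18 (J = 6*3 = 18)
(J + w(2, x(6 + 6)))*148 = (18 + (3 + ((6 + 6)*(-5 + (6 + 6)))*2))*148 = (18 + (3 + (12*(-5 + 12))*2))*148 = (18 + (3 + (12*7)*2))*148 = (18 + (3 + 84*2))*148 = (18 + (3 + 168))*148 = (18 + 171)*148 = 189*148 = 27972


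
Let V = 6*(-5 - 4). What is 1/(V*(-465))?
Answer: 1/25110 ≈ 3.9825e-5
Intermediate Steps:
V = -54 (V = 6*(-9) = -54)
1/(V*(-465)) = 1/(-54*(-465)) = 1/25110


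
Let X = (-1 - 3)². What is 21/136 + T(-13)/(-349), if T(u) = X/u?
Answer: 97453/617032 ≈ 0.15794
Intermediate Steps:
X = 16 (X = (-4)² = 16)
T(u) = 16/u
21/136 + T(-13)/(-349) = 21/136 + (16/(-13))/(-349) = 21*(1/136) + (16*(-1/13))*(-1/349) = 21/136 - 16/13*(-1/349) = 21/136 + 16/4537 = 97453/617032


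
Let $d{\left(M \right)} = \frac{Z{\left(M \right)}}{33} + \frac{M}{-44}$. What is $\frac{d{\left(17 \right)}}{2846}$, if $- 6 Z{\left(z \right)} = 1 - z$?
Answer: $- \frac{11}{102456} \approx -0.00010736$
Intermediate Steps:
$Z{\left(z \right)} = - \frac{1}{6} + \frac{z}{6}$ ($Z{\left(z \right)} = - \frac{1 - z}{6} = - \frac{1}{6} + \frac{z}{6}$)
$d{\left(M \right)} = - \frac{1}{198} - \frac{7 M}{396}$ ($d{\left(M \right)} = \frac{- \frac{1}{6} + \frac{M}{6}}{33} + \frac{M}{-44} = \left(- \frac{1}{6} + \frac{M}{6}\right) \frac{1}{33} + M \left(- \frac{1}{44}\right) = \left(- \frac{1}{198} + \frac{M}{198}\right) - \frac{M}{44} = - \frac{1}{198} - \frac{7 M}{396}$)
$\frac{d{\left(17 \right)}}{2846} = \frac{- \frac{1}{198} - \frac{119}{396}}{2846} = \left(- \frac{1}{198} - \frac{119}{396}\right) \frac{1}{2846} = \left(- \frac{11}{36}\right) \frac{1}{2846} = - \frac{11}{102456}$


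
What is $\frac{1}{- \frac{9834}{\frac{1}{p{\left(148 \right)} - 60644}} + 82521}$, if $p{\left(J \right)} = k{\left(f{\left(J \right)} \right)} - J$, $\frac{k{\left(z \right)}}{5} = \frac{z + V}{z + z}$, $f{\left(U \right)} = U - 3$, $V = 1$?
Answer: $\frac{29}{17338702539} \approx 1.6726 \cdot 10^{-9}$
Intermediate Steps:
$f{\left(U \right)} = -3 + U$
$k{\left(z \right)} = \frac{5 \left(1 + z\right)}{2 z}$ ($k{\left(z \right)} = 5 \frac{z + 1}{z + z} = 5 \frac{1 + z}{2 z} = \frac{5 \left(1 + z\right)}{2 z}$)
$p{\left(J \right)} = - J + \frac{5 \left(-2 + J\right)}{2 \left(-3 + J\right)}$ ($p{\left(J \right)} = \frac{5 \left(1 + \left(-3 + J\right)\right)}{2 \left(-3 + J\right)} - J = \frac{5 \left(-2 + J\right)}{2 \left(-3 + J\right)} - J = - J + \frac{5 \left(-2 + J\right)}{2 \left(-3 + J\right)}$)
$\frac{1}{- \frac{9834}{\frac{1}{p{\left(148 \right)} - 60644}} + 82521} = \frac{1}{- \frac{9834}{\frac{1}{\frac{-5 - 148^{2} + \frac{11}{2} \cdot 148}{-3 + 148} - 60644}} + 82521} = \frac{1}{- \frac{9834}{\frac{1}{\frac{-5 - 21904 + 814}{145} - 60644}} + 82521} = \frac{1}{- \frac{9834}{\frac{1}{\frac{1}{145} \left(-21095\right) - 60644}} + 82521} = \frac{1}{- \frac{9834}{\frac{1}{- \frac{4219}{29} - 60644}} + 82521} = \frac{1}{- \frac{9834}{\frac{1}{- \frac{1762895}{29}}} + 82521} = \frac{1}{- \frac{9834}{- \frac{29}{1762895}} + 82521} = \frac{1}{\left(-9834\right) \left(- \frac{1762895}{29}\right) + 82521} = \frac{1}{\frac{17336309430}{29} + 82521} = \frac{1}{\frac{17338702539}{29}} = \frac{29}{17338702539}$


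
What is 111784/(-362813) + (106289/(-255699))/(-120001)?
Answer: -3429956861946059/11132603325361287 ≈ -0.30810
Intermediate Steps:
111784/(-362813) + (106289/(-255699))/(-120001) = 111784*(-1/362813) + (106289*(-1/255699))*(-1/120001) = -111784/362813 - 106289/255699*(-1/120001) = -111784/362813 + 106289/30684135699 = -3429956861946059/11132603325361287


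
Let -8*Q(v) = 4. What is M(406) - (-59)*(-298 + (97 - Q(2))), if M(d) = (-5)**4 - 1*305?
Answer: -23019/2 ≈ -11510.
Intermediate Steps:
Q(v) = -1/2 (Q(v) = -1/8*4 = -1/2)
M(d) = 320 (M(d) = 625 - 305 = 320)
M(406) - (-59)*(-298 + (97 - Q(2))) = 320 - (-59)*(-298 + (97 - 1*(-1/2))) = 320 - (-59)*(-298 + (97 + 1/2)) = 320 - (-59)*(-298 + 195/2) = 320 - (-59)*(-401)/2 = 320 - 1*23659/2 = 320 - 23659/2 = -23019/2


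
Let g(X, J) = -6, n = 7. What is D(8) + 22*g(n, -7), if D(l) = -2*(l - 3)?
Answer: -142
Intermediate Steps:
D(l) = 6 - 2*l (D(l) = -2*(-3 + l) = 6 - 2*l)
D(8) + 22*g(n, -7) = (6 - 2*8) + 22*(-6) = (6 - 16) - 132 = -10 - 132 = -142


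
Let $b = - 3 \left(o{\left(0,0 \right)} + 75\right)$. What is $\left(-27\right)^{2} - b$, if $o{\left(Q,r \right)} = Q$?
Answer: $954$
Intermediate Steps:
$b = -225$ ($b = - 3 \left(0 + 75\right) = \left(-3\right) 75 = -225$)
$\left(-27\right)^{2} - b = \left(-27\right)^{2} - -225 = 729 + 225 = 954$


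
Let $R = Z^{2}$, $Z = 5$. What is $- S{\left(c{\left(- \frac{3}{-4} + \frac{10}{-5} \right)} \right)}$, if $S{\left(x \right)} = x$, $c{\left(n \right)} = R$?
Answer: $-25$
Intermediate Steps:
$R = 25$ ($R = 5^{2} = 25$)
$c{\left(n \right)} = 25$
$- S{\left(c{\left(- \frac{3}{-4} + \frac{10}{-5} \right)} \right)} = \left(-1\right) 25 = -25$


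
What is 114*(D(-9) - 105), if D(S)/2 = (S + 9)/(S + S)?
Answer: -11970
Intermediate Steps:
D(S) = (9 + S)/S (D(S) = 2*((S + 9)/(S + S)) = 2*((9 + S)/((2*S))) = 2*((9 + S)*(1/(2*S))) = 2*((9 + S)/(2*S)) = (9 + S)/S)
114*(D(-9) - 105) = 114*((9 - 9)/(-9) - 105) = 114*(-⅑*0 - 105) = 114*(0 - 105) = 114*(-105) = -11970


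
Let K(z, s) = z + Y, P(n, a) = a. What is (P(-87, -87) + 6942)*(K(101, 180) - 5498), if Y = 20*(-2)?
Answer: -37270635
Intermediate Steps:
Y = -40
K(z, s) = -40 + z (K(z, s) = z - 40 = -40 + z)
(P(-87, -87) + 6942)*(K(101, 180) - 5498) = (-87 + 6942)*((-40 + 101) - 5498) = 6855*(61 - 5498) = 6855*(-5437) = -37270635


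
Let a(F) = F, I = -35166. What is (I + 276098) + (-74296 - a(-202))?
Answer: 166838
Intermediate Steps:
(I + 276098) + (-74296 - a(-202)) = (-35166 + 276098) + (-74296 - 1*(-202)) = 240932 + (-74296 + 202) = 240932 - 74094 = 166838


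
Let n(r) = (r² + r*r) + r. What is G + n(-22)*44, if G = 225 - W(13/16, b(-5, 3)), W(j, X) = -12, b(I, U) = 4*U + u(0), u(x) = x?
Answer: 41861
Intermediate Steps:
n(r) = r + 2*r² (n(r) = (r² + r²) + r = 2*r² + r = r + 2*r²)
b(I, U) = 4*U (b(I, U) = 4*U + 0 = 4*U)
G = 237 (G = 225 - 1*(-12) = 225 + 12 = 237)
G + n(-22)*44 = 237 - 22*(1 + 2*(-22))*44 = 237 - 22*(1 - 44)*44 = 237 - 22*(-43)*44 = 237 + 946*44 = 237 + 41624 = 41861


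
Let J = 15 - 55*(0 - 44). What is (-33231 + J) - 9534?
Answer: -40330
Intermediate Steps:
J = 2435 (J = 15 - 55*(-44) = 15 + 2420 = 2435)
(-33231 + J) - 9534 = (-33231 + 2435) - 9534 = -30796 - 9534 = -40330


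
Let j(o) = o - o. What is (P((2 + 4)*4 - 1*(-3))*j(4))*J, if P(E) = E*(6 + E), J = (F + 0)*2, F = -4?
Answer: 0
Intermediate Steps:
j(o) = 0
J = -8 (J = (-4 + 0)*2 = -4*2 = -8)
(P((2 + 4)*4 - 1*(-3))*j(4))*J = ((((2 + 4)*4 - 1*(-3))*(6 + ((2 + 4)*4 - 1*(-3))))*0)*(-8) = (((6*4 + 3)*(6 + (6*4 + 3)))*0)*(-8) = (((24 + 3)*(6 + (24 + 3)))*0)*(-8) = ((27*(6 + 27))*0)*(-8) = ((27*33)*0)*(-8) = (891*0)*(-8) = 0*(-8) = 0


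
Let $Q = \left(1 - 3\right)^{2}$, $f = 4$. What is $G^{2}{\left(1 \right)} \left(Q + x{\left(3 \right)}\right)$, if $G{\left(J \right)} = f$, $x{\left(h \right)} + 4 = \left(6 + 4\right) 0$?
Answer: $0$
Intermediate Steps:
$x{\left(h \right)} = -4$ ($x{\left(h \right)} = -4 + \left(6 + 4\right) 0 = -4 + 10 \cdot 0 = -4 + 0 = -4$)
$G{\left(J \right)} = 4$
$Q = 4$ ($Q = \left(-2\right)^{2} = 4$)
$G^{2}{\left(1 \right)} \left(Q + x{\left(3 \right)}\right) = 4^{2} \left(4 - 4\right) = 16 \cdot 0 = 0$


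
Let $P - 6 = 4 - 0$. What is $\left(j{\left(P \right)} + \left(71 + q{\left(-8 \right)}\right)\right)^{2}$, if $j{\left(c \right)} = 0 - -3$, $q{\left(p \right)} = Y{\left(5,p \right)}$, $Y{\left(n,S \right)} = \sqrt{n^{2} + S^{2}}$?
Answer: $\left(74 + \sqrt{89}\right)^{2} \approx 6961.2$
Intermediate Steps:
$Y{\left(n,S \right)} = \sqrt{S^{2} + n^{2}}$
$P = 10$ ($P = 6 + \left(4 - 0\right) = 6 + \left(4 + 0\right) = 6 + 4 = 10$)
$q{\left(p \right)} = \sqrt{25 + p^{2}}$ ($q{\left(p \right)} = \sqrt{p^{2} + 5^{2}} = \sqrt{p^{2} + 25} = \sqrt{25 + p^{2}}$)
$j{\left(c \right)} = 3$ ($j{\left(c \right)} = 0 + 3 = 3$)
$\left(j{\left(P \right)} + \left(71 + q{\left(-8 \right)}\right)\right)^{2} = \left(3 + \left(71 + \sqrt{25 + \left(-8\right)^{2}}\right)\right)^{2} = \left(3 + \left(71 + \sqrt{25 + 64}\right)\right)^{2} = \left(3 + \left(71 + \sqrt{89}\right)\right)^{2} = \left(74 + \sqrt{89}\right)^{2}$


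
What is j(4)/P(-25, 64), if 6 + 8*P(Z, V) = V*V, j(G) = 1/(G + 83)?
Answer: 4/177915 ≈ 2.2483e-5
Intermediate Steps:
j(G) = 1/(83 + G)
P(Z, V) = -¾ + V²/8 (P(Z, V) = -¾ + (V*V)/8 = -¾ + V²/8)
j(4)/P(-25, 64) = 1/((83 + 4)*(-¾ + (⅛)*64²)) = 1/(87*(-¾ + (⅛)*4096)) = 1/(87*(-¾ + 512)) = 1/(87*(2045/4)) = (1/87)*(4/2045) = 4/177915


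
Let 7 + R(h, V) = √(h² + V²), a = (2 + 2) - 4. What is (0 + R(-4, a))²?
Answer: 9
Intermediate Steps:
a = 0 (a = 4 - 4 = 0)
R(h, V) = -7 + √(V² + h²) (R(h, V) = -7 + √(h² + V²) = -7 + √(V² + h²))
(0 + R(-4, a))² = (0 + (-7 + √(0² + (-4)²)))² = (0 + (-7 + √(0 + 16)))² = (0 + (-7 + √16))² = (0 + (-7 + 4))² = (0 - 3)² = (-3)² = 9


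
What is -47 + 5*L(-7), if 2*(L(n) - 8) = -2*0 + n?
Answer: -49/2 ≈ -24.500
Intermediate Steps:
L(n) = 8 + n/2 (L(n) = 8 + (-2*0 + n)/2 = 8 + (0 + n)/2 = 8 + n/2)
-47 + 5*L(-7) = -47 + 5*(8 + (½)*(-7)) = -47 + 5*(8 - 7/2) = -47 + 5*(9/2) = -47 + 45/2 = -49/2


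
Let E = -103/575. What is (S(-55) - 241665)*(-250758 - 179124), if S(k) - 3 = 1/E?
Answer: 10700520002202/103 ≈ 1.0389e+11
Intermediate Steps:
E = -103/575 (E = -103*1/575 = -103/575 ≈ -0.17913)
S(k) = -266/103 (S(k) = 3 + 1/(-103/575) = 3 - 575/103 = -266/103)
(S(-55) - 241665)*(-250758 - 179124) = (-266/103 - 241665)*(-250758 - 179124) = -24891761/103*(-429882) = 10700520002202/103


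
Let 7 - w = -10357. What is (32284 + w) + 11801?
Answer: 54449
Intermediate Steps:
w = 10364 (w = 7 - 1*(-10357) = 7 + 10357 = 10364)
(32284 + w) + 11801 = (32284 + 10364) + 11801 = 42648 + 11801 = 54449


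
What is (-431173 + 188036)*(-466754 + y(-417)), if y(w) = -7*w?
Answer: 112775450395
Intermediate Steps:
(-431173 + 188036)*(-466754 + y(-417)) = (-431173 + 188036)*(-466754 - 7*(-417)) = -243137*(-466754 + 2919) = -243137*(-463835) = 112775450395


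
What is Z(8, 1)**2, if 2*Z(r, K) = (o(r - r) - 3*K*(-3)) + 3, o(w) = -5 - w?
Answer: 49/4 ≈ 12.250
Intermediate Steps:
Z(r, K) = -1 + 9*K/2 (Z(r, K) = (((-5 - (r - r)) - 3*K*(-3)) + 3)/2 = (((-5 - 1*0) + 9*K) + 3)/2 = (((-5 + 0) + 9*K) + 3)/2 = ((-5 + 9*K) + 3)/2 = (-2 + 9*K)/2 = -1 + 9*K/2)
Z(8, 1)**2 = (-1 + (9/2)*1)**2 = (-1 + 9/2)**2 = (7/2)**2 = 49/4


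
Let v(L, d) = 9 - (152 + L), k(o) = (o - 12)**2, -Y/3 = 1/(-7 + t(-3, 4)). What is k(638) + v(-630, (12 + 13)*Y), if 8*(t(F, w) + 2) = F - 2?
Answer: 392363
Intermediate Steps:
t(F, w) = -9/4 + F/8 (t(F, w) = -2 + (F - 2)/8 = -2 + (-2 + F)/8 = -2 + (-1/4 + F/8) = -9/4 + F/8)
Y = 24/77 (Y = -3/(-7 + (-9/4 + (1/8)*(-3))) = -3/(-7 + (-9/4 - 3/8)) = -3/(-7 - 21/8) = -3/(-77/8) = -3*(-8/77) = 24/77 ≈ 0.31169)
k(o) = (-12 + o)**2
v(L, d) = -143 - L (v(L, d) = 9 + (-152 - L) = -143 - L)
k(638) + v(-630, (12 + 13)*Y) = (-12 + 638)**2 + (-143 - 1*(-630)) = 626**2 + (-143 + 630) = 391876 + 487 = 392363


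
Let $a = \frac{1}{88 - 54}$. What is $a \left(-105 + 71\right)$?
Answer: $-1$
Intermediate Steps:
$a = \frac{1}{34} \approx 0.029412$
$a \left(-105 + 71\right) = \frac{-105 + 71}{34} = \frac{1}{34} \left(-34\right) = -1$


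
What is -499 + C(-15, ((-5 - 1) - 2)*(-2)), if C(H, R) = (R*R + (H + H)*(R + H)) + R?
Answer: -257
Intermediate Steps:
C(H, R) = R + R² + 2*H*(H + R) (C(H, R) = (R² + (2*H)*(H + R)) + R = (R² + 2*H*(H + R)) + R = R + R² + 2*H*(H + R))
-499 + C(-15, ((-5 - 1) - 2)*(-2)) = -499 + (((-5 - 1) - 2)*(-2) + (((-5 - 1) - 2)*(-2))² + 2*(-15)² + 2*(-15)*(((-5 - 1) - 2)*(-2))) = -499 + ((-6 - 2)*(-2) + ((-6 - 2)*(-2))² + 2*225 + 2*(-15)*((-6 - 2)*(-2))) = -499 + (-8*(-2) + (-8*(-2))² + 450 + 2*(-15)*(-8*(-2))) = -499 + (16 + 16² + 450 + 2*(-15)*16) = -499 + (16 + 256 + 450 - 480) = -499 + 242 = -257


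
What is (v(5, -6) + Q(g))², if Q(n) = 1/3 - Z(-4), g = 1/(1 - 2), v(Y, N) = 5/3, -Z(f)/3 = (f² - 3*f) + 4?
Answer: 9604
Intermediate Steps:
Z(f) = -12 - 3*f² + 9*f (Z(f) = -3*((f² - 3*f) + 4) = -3*(4 + f² - 3*f) = -12 - 3*f² + 9*f)
v(Y, N) = 5/3 (v(Y, N) = 5*(⅓) = 5/3)
g = -1 (g = 1/(-1) = -1)
Q(n) = 289/3 (Q(n) = 1/3 - (-12 - 3*(-4)² + 9*(-4)) = ⅓ - (-12 - 3*16 - 36) = ⅓ - (-12 - 48 - 36) = ⅓ - 1*(-96) = ⅓ + 96 = 289/3)
(v(5, -6) + Q(g))² = (5/3 + 289/3)² = 98² = 9604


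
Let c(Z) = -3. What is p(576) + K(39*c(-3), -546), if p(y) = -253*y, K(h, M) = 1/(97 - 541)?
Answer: -64703233/444 ≈ -1.4573e+5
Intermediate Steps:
K(h, M) = -1/444 (K(h, M) = 1/(-444) = -1/444)
p(576) + K(39*c(-3), -546) = -253*576 - 1/444 = -145728 - 1/444 = -64703233/444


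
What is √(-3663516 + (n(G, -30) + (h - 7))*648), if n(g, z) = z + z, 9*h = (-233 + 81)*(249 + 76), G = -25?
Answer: 2*I*√1815933 ≈ 2695.1*I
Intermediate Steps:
h = -49400/9 (h = ((-233 + 81)*(249 + 76))/9 = (-152*325)/9 = (⅑)*(-49400) = -49400/9 ≈ -5488.9)
n(g, z) = 2*z
√(-3663516 + (n(G, -30) + (h - 7))*648) = √(-3663516 + (2*(-30) + (-49400/9 - 7))*648) = √(-3663516 + (-60 - 49463/9)*648) = √(-3663516 - 50003/9*648) = √(-3663516 - 3600216) = √(-7263732) = 2*I*√1815933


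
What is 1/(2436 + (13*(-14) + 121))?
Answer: 1/2375 ≈ 0.00042105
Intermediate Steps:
1/(2436 + (13*(-14) + 121)) = 1/(2436 + (-182 + 121)) = 1/(2436 - 61) = 1/2375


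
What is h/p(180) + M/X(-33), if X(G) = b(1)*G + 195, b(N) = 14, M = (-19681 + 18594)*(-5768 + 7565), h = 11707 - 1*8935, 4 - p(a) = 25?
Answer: 639365/89 ≈ 7183.9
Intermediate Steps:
p(a) = -21 (p(a) = 4 - 1*25 = 4 - 25 = -21)
h = 2772 (h = 11707 - 8935 = 2772)
M = -1953339 (M = -1087*1797 = -1953339)
X(G) = 195 + 14*G (X(G) = 14*G + 195 = 195 + 14*G)
h/p(180) + M/X(-33) = 2772/(-21) - 1953339/(195 + 14*(-33)) = 2772*(-1/21) - 1953339/(195 - 462) = -132 - 1953339/(-267) = -132 - 1953339*(-1/267) = -132 + 651113/89 = 639365/89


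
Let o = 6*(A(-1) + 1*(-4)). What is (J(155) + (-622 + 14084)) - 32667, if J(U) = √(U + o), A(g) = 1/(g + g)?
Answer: -19205 + 8*√2 ≈ -19194.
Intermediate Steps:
A(g) = 1/(2*g)
o = -27 (o = 6*((½)/(-1) + 1*(-4)) = 6*((½)*(-1) - 4) = 6*(-½ - 4) = 6*(-9/2) = -27)
J(U) = √(-27 + U) (J(U) = √(U - 27) = √(-27 + U))
(J(155) + (-622 + 14084)) - 32667 = (√(-27 + 155) + (-622 + 14084)) - 32667 = (√128 + 13462) - 32667 = (8*√2 + 13462) - 32667 = (13462 + 8*√2) - 32667 = -19205 + 8*√2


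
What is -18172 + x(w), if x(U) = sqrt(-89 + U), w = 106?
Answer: -18172 + sqrt(17) ≈ -18168.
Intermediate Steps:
-18172 + x(w) = -18172 + sqrt(-89 + 106) = -18172 + sqrt(17)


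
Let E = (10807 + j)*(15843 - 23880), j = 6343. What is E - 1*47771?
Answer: -137882321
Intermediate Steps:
E = -137834550 (E = (10807 + 6343)*(15843 - 23880) = 17150*(-8037) = -137834550)
E - 1*47771 = -137834550 - 1*47771 = -137834550 - 47771 = -137882321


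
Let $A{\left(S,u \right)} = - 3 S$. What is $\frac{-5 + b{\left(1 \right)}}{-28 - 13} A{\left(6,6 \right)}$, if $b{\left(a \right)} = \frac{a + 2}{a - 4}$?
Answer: $- \frac{108}{41} \approx -2.6341$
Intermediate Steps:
$b{\left(a \right)} = \frac{2 + a}{-4 + a}$
$\frac{-5 + b{\left(1 \right)}}{-28 - 13} A{\left(6,6 \right)} = \frac{-5 + \frac{2 + 1}{-4 + 1}}{-28 - 13} \left(\left(-3\right) 6\right) = \frac{-5 + \frac{1}{-3} \cdot 3}{-41} \left(-18\right) = \left(-5 - 1\right) \left(- \frac{1}{41}\right) \left(-18\right) = \left(-6\right) \left(- \frac{1}{41}\right) \left(-18\right) = \frac{6}{41} \left(-18\right) = - \frac{108}{41}$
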